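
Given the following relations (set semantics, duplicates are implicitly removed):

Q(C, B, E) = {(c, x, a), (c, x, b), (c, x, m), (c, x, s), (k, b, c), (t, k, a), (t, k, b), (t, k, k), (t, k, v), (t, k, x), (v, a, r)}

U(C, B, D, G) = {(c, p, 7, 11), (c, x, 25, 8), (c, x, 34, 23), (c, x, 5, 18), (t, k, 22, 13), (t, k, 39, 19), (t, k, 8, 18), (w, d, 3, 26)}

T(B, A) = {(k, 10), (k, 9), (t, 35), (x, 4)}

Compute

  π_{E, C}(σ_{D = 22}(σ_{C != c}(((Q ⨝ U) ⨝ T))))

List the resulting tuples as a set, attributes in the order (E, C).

{(a, t), (b, t), (k, t), (v, t), (x, t)}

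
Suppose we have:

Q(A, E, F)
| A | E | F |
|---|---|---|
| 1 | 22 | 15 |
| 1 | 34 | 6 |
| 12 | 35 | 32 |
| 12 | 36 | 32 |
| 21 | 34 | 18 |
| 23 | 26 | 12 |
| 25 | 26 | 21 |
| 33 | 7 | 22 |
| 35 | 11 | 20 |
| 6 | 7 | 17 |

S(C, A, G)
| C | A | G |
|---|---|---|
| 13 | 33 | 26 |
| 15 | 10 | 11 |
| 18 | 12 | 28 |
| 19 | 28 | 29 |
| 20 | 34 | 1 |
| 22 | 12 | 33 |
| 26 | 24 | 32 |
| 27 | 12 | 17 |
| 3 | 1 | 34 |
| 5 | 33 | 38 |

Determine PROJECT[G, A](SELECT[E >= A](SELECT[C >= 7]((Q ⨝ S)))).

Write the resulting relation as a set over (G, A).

Joining Q and S on A yields {(1, 22, 15, 3, 34), (1, 34, 6, 3, 34), (12, 35, 32, 18, 28), (12, 35, 32, 22, 33), (12, 35, 32, 27, 17), (12, 36, 32, 18, 28), (12, 36, 32, 22, 33), (12, 36, 32, 27, 17), (33, 7, 22, 13, 26), (33, 7, 22, 5, 38)}.
Apply σ_{C >= 7}; surviving tuples: {(12, 35, 32, 18, 28), (12, 35, 32, 22, 33), (12, 35, 32, 27, 17), (12, 36, 32, 18, 28), (12, 36, 32, 22, 33), (12, 36, 32, 27, 17), (33, 7, 22, 13, 26)}
Apply σ_{E >= A}; surviving tuples: {(12, 35, 32, 18, 28), (12, 35, 32, 22, 33), (12, 35, 32, 27, 17), (12, 36, 32, 18, 28), (12, 36, 32, 22, 33), (12, 36, 32, 27, 17)}
Projecting to G, A (3 duplicate(s) eliminated): {(17, 12), (28, 12), (33, 12)}

{(17, 12), (28, 12), (33, 12)}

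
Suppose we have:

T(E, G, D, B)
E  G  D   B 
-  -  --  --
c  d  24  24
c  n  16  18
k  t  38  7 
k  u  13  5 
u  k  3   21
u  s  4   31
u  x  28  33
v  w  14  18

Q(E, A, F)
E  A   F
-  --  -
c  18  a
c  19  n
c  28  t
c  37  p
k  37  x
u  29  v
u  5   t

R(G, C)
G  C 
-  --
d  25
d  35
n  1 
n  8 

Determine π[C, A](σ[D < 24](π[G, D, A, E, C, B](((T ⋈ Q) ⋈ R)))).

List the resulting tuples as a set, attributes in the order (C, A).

Joining T and Q on E yields {(c, d, 24, 24, 18, a), (c, d, 24, 24, 19, n), (c, d, 24, 24, 28, t), (c, d, 24, 24, 37, p), (c, n, 16, 18, 18, a), (c, n, 16, 18, 19, n), (c, n, 16, 18, 28, t), (c, n, 16, 18, 37, p), (k, t, 38, 7, 37, x), (k, u, 13, 5, 37, x), (u, k, 3, 21, 29, v), (u, k, 3, 21, 5, t), (u, s, 4, 31, 29, v), (u, s, 4, 31, 5, t), (u, x, 28, 33, 29, v), (u, x, 28, 33, 5, t)}.
Joining (T ⋈ Q) and R on G yields {(c, d, 24, 24, 18, a, 25), (c, d, 24, 24, 18, a, 35), (c, d, 24, 24, 19, n, 25), (c, d, 24, 24, 19, n, 35), (c, d, 24, 24, 28, t, 25), (c, d, 24, 24, 28, t, 35), (c, d, 24, 24, 37, p, 25), (c, d, 24, 24, 37, p, 35), (c, n, 16, 18, 18, a, 1), (c, n, 16, 18, 18, a, 8), (c, n, 16, 18, 19, n, 1), (c, n, 16, 18, 19, n, 8), (c, n, 16, 18, 28, t, 1), (c, n, 16, 18, 28, t, 8), (c, n, 16, 18, 37, p, 1), (c, n, 16, 18, 37, p, 8)}.
Projecting to G, D, A, E, C, B: {(d, 24, 18, c, 25, 24), (d, 24, 18, c, 35, 24), (d, 24, 19, c, 25, 24), (d, 24, 19, c, 35, 24), (d, 24, 28, c, 25, 24), (d, 24, 28, c, 35, 24), (d, 24, 37, c, 25, 24), (d, 24, 37, c, 35, 24), (n, 16, 18, c, 1, 18), (n, 16, 18, c, 8, 18), (n, 16, 19, c, 1, 18), (n, 16, 19, c, 8, 18), (n, 16, 28, c, 1, 18), (n, 16, 28, c, 8, 18), (n, 16, 37, c, 1, 18), (n, 16, 37, c, 8, 18)}
Selection D < 24: {(n, 16, 18, c, 1, 18), (n, 16, 18, c, 8, 18), (n, 16, 19, c, 1, 18), (n, 16, 19, c, 8, 18), (n, 16, 28, c, 1, 18), (n, 16, 28, c, 8, 18), (n, 16, 37, c, 1, 18), (n, 16, 37, c, 8, 18)}
Projecting to C, A: {(1, 18), (1, 19), (1, 28), (1, 37), (8, 18), (8, 19), (8, 28), (8, 37)}

{(1, 18), (1, 19), (1, 28), (1, 37), (8, 18), (8, 19), (8, 28), (8, 37)}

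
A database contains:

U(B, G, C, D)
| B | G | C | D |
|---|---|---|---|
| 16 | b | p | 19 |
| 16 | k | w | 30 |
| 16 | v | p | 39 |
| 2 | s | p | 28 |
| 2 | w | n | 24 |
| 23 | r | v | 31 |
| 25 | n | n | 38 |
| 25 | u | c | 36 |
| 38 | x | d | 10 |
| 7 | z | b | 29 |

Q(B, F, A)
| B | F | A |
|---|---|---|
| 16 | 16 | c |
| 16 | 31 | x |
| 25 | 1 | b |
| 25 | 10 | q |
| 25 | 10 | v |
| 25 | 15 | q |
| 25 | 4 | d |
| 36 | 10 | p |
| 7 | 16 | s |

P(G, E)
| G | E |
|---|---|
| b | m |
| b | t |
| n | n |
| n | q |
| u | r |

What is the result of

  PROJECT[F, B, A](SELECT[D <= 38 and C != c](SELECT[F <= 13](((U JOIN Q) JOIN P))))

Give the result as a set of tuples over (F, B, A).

{(1, 25, b), (10, 25, q), (10, 25, v), (4, 25, d)}

U ⋈ Q (natural join on B): {(16, b, p, 19, 16, c), (16, b, p, 19, 31, x), (16, k, w, 30, 16, c), (16, k, w, 30, 31, x), (16, v, p, 39, 16, c), (16, v, p, 39, 31, x), (25, n, n, 38, 1, b), (25, n, n, 38, 10, q), (25, n, n, 38, 10, v), (25, n, n, 38, 15, q), (25, n, n, 38, 4, d), (25, u, c, 36, 1, b), (25, u, c, 36, 10, q), (25, u, c, 36, 10, v), (25, u, c, 36, 15, q), (25, u, c, 36, 4, d), (7, z, b, 29, 16, s)}
(U JOIN Q) ⋈ P (natural join on G): {(16, b, p, 19, 16, c, m), (16, b, p, 19, 16, c, t), (16, b, p, 19, 31, x, m), (16, b, p, 19, 31, x, t), (25, n, n, 38, 1, b, n), (25, n, n, 38, 1, b, q), (25, n, n, 38, 10, q, n), (25, n, n, 38, 10, q, q), (25, n, n, 38, 10, v, n), (25, n, n, 38, 10, v, q), (25, n, n, 38, 15, q, n), (25, n, n, 38, 15, q, q), (25, n, n, 38, 4, d, n), (25, n, n, 38, 4, d, q), (25, u, c, 36, 1, b, r), (25, u, c, 36, 10, q, r), (25, u, c, 36, 10, v, r), (25, u, c, 36, 15, q, r), (25, u, c, 36, 4, d, r)}
Filtering on F <= 13 leaves {(25, n, n, 38, 1, b, n), (25, n, n, 38, 1, b, q), (25, n, n, 38, 10, q, n), (25, n, n, 38, 10, q, q), (25, n, n, 38, 10, v, n), (25, n, n, 38, 10, v, q), (25, n, n, 38, 4, d, n), (25, n, n, 38, 4, d, q), (25, u, c, 36, 1, b, r), (25, u, c, 36, 10, q, r), (25, u, c, 36, 10, v, r), (25, u, c, 36, 4, d, r)}.
Filtering on D <= 38 and C != c leaves {(25, n, n, 38, 1, b, n), (25, n, n, 38, 1, b, q), (25, n, n, 38, 10, q, n), (25, n, n, 38, 10, q, q), (25, n, n, 38, 10, v, n), (25, n, n, 38, 10, v, q), (25, n, n, 38, 4, d, n), (25, n, n, 38, 4, d, q)}.
π[F, B, A]: project onto (F, B, A) (4 duplicate(s) eliminated) → {(1, 25, b), (10, 25, q), (10, 25, v), (4, 25, d)}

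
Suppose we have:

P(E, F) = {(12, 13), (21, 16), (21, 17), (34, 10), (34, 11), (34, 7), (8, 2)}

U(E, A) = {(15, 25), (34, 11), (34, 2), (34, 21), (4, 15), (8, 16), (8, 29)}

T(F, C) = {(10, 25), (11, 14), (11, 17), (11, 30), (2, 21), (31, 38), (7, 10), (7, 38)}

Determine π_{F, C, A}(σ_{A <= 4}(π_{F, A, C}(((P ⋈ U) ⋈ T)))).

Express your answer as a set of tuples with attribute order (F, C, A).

{(10, 25, 2), (11, 14, 2), (11, 17, 2), (11, 30, 2), (7, 10, 2), (7, 38, 2)}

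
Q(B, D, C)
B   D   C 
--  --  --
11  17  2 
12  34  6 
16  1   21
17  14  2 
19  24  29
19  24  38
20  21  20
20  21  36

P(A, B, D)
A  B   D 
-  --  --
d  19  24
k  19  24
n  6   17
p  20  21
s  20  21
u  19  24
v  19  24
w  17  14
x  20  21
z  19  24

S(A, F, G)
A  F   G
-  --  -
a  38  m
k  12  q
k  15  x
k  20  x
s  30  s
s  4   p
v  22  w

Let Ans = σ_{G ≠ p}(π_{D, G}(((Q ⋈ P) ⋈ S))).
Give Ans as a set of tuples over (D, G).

Natural join on B, D: {(17, 14, 2, w), (19, 24, 29, d), (19, 24, 29, k), (19, 24, 29, u), (19, 24, 29, v), (19, 24, 29, z), (19, 24, 38, d), (19, 24, 38, k), (19, 24, 38, u), (19, 24, 38, v), (19, 24, 38, z), (20, 21, 20, p), (20, 21, 20, s), (20, 21, 20, x), (20, 21, 36, p), (20, 21, 36, s), (20, 21, 36, x)}
Natural join on A: {(19, 24, 29, k, 12, q), (19, 24, 29, k, 15, x), (19, 24, 29, k, 20, x), (19, 24, 29, v, 22, w), (19, 24, 38, k, 12, q), (19, 24, 38, k, 15, x), (19, 24, 38, k, 20, x), (19, 24, 38, v, 22, w), (20, 21, 20, s, 30, s), (20, 21, 20, s, 4, p), (20, 21, 36, s, 30, s), (20, 21, 36, s, 4, p)}
π_{D, G} gives {(21, p), (21, s), (24, q), (24, w), (24, x)} (7 duplicate(s) eliminated).
σ[G ≠ p]: keep tuples satisfying G ≠ p → {(21, s), (24, q), (24, w), (24, x)}

{(21, s), (24, q), (24, w), (24, x)}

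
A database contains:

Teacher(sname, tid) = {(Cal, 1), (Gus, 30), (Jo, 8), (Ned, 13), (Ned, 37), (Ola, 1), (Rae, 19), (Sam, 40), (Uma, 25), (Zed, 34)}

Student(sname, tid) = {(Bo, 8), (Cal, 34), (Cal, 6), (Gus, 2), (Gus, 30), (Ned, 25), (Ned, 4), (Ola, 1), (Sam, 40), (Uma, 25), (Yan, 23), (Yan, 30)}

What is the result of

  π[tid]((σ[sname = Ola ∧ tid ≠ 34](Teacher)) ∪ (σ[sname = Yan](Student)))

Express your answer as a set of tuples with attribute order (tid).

Filtering on sname = Ola ∧ tid ≠ 34 leaves {(Ola, 1)}.
Filtering on sname = Yan leaves {(Yan, 23), (Yan, 30)}.
Union: {(Ola, 1)} with {(Yan, 23), (Yan, 30)} → {(Ola, 1), (Yan, 23), (Yan, 30)}
π_{tid} gives {1, 23, 30}.

{1, 23, 30}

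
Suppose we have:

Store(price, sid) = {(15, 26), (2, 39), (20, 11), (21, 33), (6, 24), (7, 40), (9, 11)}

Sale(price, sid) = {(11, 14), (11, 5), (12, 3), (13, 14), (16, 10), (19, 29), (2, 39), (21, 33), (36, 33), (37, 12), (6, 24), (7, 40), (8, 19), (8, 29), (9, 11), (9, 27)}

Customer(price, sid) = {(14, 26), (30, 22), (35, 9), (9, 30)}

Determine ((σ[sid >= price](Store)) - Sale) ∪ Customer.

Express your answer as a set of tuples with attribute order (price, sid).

{(14, 26), (15, 26), (30, 22), (35, 9), (9, 30)}

σ[sid >= price]: keep tuples satisfying sid >= price → {(15, 26), (2, 39), (21, 33), (6, 24), (7, 40), (9, 11)}
Taking the difference: {(15, 26)}
Taking the union: {(14, 26), (15, 26), (30, 22), (35, 9), (9, 30)}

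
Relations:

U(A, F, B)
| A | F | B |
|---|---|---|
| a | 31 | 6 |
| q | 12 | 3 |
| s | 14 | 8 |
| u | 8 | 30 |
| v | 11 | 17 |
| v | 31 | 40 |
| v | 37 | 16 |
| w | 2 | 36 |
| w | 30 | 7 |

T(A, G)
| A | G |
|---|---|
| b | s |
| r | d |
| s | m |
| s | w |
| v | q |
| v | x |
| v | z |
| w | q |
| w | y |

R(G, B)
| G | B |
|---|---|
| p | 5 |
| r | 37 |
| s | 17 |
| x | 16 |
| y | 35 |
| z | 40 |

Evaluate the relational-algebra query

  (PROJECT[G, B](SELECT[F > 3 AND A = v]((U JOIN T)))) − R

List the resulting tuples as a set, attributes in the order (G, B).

{(q, 16), (q, 17), (q, 40), (x, 17), (x, 40), (z, 16), (z, 17)}

Joining U and T on A yields {(s, 14, 8, m), (s, 14, 8, w), (v, 11, 17, q), (v, 11, 17, x), (v, 11, 17, z), (v, 31, 40, q), (v, 31, 40, x), (v, 31, 40, z), (v, 37, 16, q), (v, 37, 16, x), (v, 37, 16, z), (w, 2, 36, q), (w, 2, 36, y), (w, 30, 7, q), (w, 30, 7, y)}.
Filtering on F > 3 AND A = v leaves {(v, 11, 17, q), (v, 11, 17, x), (v, 11, 17, z), (v, 31, 40, q), (v, 31, 40, x), (v, 31, 40, z), (v, 37, 16, q), (v, 37, 16, x), (v, 37, 16, z)}.
π_{G, B} gives {(q, 16), (q, 17), (q, 40), (x, 16), (x, 17), (x, 40), (z, 16), (z, 17), (z, 40)}.
Taking the difference: {(q, 16), (q, 17), (q, 40), (x, 17), (x, 40), (z, 16), (z, 17)}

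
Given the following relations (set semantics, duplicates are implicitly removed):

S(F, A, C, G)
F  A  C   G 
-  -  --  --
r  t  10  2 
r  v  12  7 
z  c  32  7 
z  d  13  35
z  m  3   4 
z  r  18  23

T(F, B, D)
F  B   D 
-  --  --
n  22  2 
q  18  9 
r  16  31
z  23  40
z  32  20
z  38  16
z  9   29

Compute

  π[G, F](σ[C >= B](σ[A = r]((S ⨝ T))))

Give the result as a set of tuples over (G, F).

Joining S and T on F yields {(r, t, 10, 2, 16, 31), (r, v, 12, 7, 16, 31), (z, c, 32, 7, 23, 40), (z, c, 32, 7, 32, 20), (z, c, 32, 7, 38, 16), (z, c, 32, 7, 9, 29), (z, d, 13, 35, 23, 40), (z, d, 13, 35, 32, 20), (z, d, 13, 35, 38, 16), (z, d, 13, 35, 9, 29), (z, m, 3, 4, 23, 40), (z, m, 3, 4, 32, 20), (z, m, 3, 4, 38, 16), (z, m, 3, 4, 9, 29), (z, r, 18, 23, 23, 40), (z, r, 18, 23, 32, 20), (z, r, 18, 23, 38, 16), (z, r, 18, 23, 9, 29)}.
Filtering on A = r leaves {(z, r, 18, 23, 23, 40), (z, r, 18, 23, 32, 20), (z, r, 18, 23, 38, 16), (z, r, 18, 23, 9, 29)}.
Filtering on C >= B leaves {(z, r, 18, 23, 9, 29)}.
Projecting to G, F: {(23, z)}

{(23, z)}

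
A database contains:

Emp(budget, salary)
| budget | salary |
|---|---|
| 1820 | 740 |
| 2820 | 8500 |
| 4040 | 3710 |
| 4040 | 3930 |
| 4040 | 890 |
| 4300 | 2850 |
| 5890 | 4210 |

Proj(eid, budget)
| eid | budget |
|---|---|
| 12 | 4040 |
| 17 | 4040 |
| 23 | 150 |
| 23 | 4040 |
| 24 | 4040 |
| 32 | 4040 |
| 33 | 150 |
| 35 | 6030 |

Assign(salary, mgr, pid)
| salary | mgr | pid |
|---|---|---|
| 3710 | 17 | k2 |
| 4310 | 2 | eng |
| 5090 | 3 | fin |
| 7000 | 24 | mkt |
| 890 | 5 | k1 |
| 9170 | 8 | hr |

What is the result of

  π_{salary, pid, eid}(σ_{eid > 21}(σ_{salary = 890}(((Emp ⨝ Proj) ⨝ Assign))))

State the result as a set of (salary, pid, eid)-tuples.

Natural join on budget: {(4040, 3710, 12), (4040, 3710, 17), (4040, 3710, 23), (4040, 3710, 24), (4040, 3710, 32), (4040, 3930, 12), (4040, 3930, 17), (4040, 3930, 23), (4040, 3930, 24), (4040, 3930, 32), (4040, 890, 12), (4040, 890, 17), (4040, 890, 23), (4040, 890, 24), (4040, 890, 32)}
Natural join on salary: {(4040, 3710, 12, 17, k2), (4040, 3710, 17, 17, k2), (4040, 3710, 23, 17, k2), (4040, 3710, 24, 17, k2), (4040, 3710, 32, 17, k2), (4040, 890, 12, 5, k1), (4040, 890, 17, 5, k1), (4040, 890, 23, 5, k1), (4040, 890, 24, 5, k1), (4040, 890, 32, 5, k1)}
σ[salary = 890]: keep tuples satisfying salary = 890 → {(4040, 890, 12, 5, k1), (4040, 890, 17, 5, k1), (4040, 890, 23, 5, k1), (4040, 890, 24, 5, k1), (4040, 890, 32, 5, k1)}
σ[eid > 21]: keep tuples satisfying eid > 21 → {(4040, 890, 23, 5, k1), (4040, 890, 24, 5, k1), (4040, 890, 32, 5, k1)}
π_{salary, pid, eid} gives {(890, k1, 23), (890, k1, 24), (890, k1, 32)}.

{(890, k1, 23), (890, k1, 24), (890, k1, 32)}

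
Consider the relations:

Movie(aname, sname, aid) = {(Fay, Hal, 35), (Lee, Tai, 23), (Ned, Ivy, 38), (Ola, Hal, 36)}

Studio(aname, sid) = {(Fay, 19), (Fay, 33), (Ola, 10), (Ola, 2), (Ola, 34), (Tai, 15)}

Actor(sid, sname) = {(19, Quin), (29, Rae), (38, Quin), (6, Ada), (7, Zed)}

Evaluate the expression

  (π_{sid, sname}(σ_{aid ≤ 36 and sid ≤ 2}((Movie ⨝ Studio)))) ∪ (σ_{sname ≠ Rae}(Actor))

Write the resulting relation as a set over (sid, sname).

{(19, Quin), (2, Hal), (38, Quin), (6, Ada), (7, Zed)}

Natural join on aname: {(Fay, Hal, 35, 19), (Fay, Hal, 35, 33), (Ola, Hal, 36, 10), (Ola, Hal, 36, 2), (Ola, Hal, 36, 34)}
Filtering on aid ≤ 36 and sid ≤ 2 leaves {(Ola, Hal, 36, 2)}.
π[sid, sname]: project onto (sid, sname) → {(2, Hal)}
Filtering on sname ≠ Rae leaves {(19, Quin), (38, Quin), (6, Ada), (7, Zed)}.
Taking the union: {(19, Quin), (2, Hal), (38, Quin), (6, Ada), (7, Zed)}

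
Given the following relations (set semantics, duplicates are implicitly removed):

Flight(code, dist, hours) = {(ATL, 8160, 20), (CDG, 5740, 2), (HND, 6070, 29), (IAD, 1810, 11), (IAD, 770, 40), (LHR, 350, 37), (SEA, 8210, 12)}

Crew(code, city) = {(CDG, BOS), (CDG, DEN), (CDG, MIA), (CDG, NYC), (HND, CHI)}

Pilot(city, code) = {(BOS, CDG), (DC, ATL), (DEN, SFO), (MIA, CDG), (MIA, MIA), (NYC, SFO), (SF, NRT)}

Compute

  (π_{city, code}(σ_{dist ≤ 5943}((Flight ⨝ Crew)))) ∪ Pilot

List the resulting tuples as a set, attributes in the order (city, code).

Flight ⋈ Crew (natural join on code): {(CDG, 5740, 2, BOS), (CDG, 5740, 2, DEN), (CDG, 5740, 2, MIA), (CDG, 5740, 2, NYC), (HND, 6070, 29, CHI)}
σ[dist ≤ 5943]: keep tuples satisfying dist ≤ 5943 → {(CDG, 5740, 2, BOS), (CDG, 5740, 2, DEN), (CDG, 5740, 2, MIA), (CDG, 5740, 2, NYC)}
π_{city, code} gives {(BOS, CDG), (DEN, CDG), (MIA, CDG), (NYC, CDG)}.
Taking the union: {(BOS, CDG), (DC, ATL), (DEN, CDG), (DEN, SFO), (MIA, CDG), (MIA, MIA), (NYC, CDG), (NYC, SFO), (SF, NRT)}

{(BOS, CDG), (DC, ATL), (DEN, CDG), (DEN, SFO), (MIA, CDG), (MIA, MIA), (NYC, CDG), (NYC, SFO), (SF, NRT)}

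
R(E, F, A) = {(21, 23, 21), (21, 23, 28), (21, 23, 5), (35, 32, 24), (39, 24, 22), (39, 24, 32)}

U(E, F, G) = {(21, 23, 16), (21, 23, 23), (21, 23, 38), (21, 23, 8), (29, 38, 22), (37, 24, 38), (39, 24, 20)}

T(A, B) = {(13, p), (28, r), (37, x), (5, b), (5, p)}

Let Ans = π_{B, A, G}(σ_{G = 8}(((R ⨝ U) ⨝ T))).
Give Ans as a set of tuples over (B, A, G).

{(b, 5, 8), (p, 5, 8), (r, 28, 8)}

R ⋈ U (natural join on E, F): {(21, 23, 21, 16), (21, 23, 21, 23), (21, 23, 21, 38), (21, 23, 21, 8), (21, 23, 28, 16), (21, 23, 28, 23), (21, 23, 28, 38), (21, 23, 28, 8), (21, 23, 5, 16), (21, 23, 5, 23), (21, 23, 5, 38), (21, 23, 5, 8), (39, 24, 22, 20), (39, 24, 32, 20)}
(R ⨝ U) ⋈ T (natural join on A): {(21, 23, 28, 16, r), (21, 23, 28, 23, r), (21, 23, 28, 38, r), (21, 23, 28, 8, r), (21, 23, 5, 16, b), (21, 23, 5, 16, p), (21, 23, 5, 23, b), (21, 23, 5, 23, p), (21, 23, 5, 38, b), (21, 23, 5, 38, p), (21, 23, 5, 8, b), (21, 23, 5, 8, p)}
σ[G = 8]: keep tuples satisfying G = 8 → {(21, 23, 28, 8, r), (21, 23, 5, 8, b), (21, 23, 5, 8, p)}
π[B, A, G]: project onto (B, A, G) → {(b, 5, 8), (p, 5, 8), (r, 28, 8)}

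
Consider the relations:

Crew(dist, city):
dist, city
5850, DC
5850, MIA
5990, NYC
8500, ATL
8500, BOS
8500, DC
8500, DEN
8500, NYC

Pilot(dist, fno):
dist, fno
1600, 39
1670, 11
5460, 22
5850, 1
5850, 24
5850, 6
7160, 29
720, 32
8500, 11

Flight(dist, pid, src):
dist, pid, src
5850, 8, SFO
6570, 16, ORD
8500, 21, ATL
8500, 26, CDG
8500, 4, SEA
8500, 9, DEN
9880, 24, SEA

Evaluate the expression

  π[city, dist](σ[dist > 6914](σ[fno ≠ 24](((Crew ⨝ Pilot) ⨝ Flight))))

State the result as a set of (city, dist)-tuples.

Crew ⋈ Pilot (natural join on dist): {(5850, DC, 1), (5850, DC, 24), (5850, DC, 6), (5850, MIA, 1), (5850, MIA, 24), (5850, MIA, 6), (8500, ATL, 11), (8500, BOS, 11), (8500, DC, 11), (8500, DEN, 11), (8500, NYC, 11)}
(Crew ⨝ Pilot) ⋈ Flight (natural join on dist): {(5850, DC, 1, 8, SFO), (5850, DC, 24, 8, SFO), (5850, DC, 6, 8, SFO), (5850, MIA, 1, 8, SFO), (5850, MIA, 24, 8, SFO), (5850, MIA, 6, 8, SFO), (8500, ATL, 11, 21, ATL), (8500, ATL, 11, 26, CDG), (8500, ATL, 11, 4, SEA), (8500, ATL, 11, 9, DEN), (8500, BOS, 11, 21, ATL), (8500, BOS, 11, 26, CDG), (8500, BOS, 11, 4, SEA), (8500, BOS, 11, 9, DEN), (8500, DC, 11, 21, ATL), (8500, DC, 11, 26, CDG), (8500, DC, 11, 4, SEA), (8500, DC, 11, 9, DEN), (8500, DEN, 11, 21, ATL), (8500, DEN, 11, 26, CDG), (8500, DEN, 11, 4, SEA), (8500, DEN, 11, 9, DEN), (8500, NYC, 11, 21, ATL), (8500, NYC, 11, 26, CDG), (8500, NYC, 11, 4, SEA), (8500, NYC, 11, 9, DEN)}
Apply σ_{fno ≠ 24}; surviving tuples: {(5850, DC, 1, 8, SFO), (5850, DC, 6, 8, SFO), (5850, MIA, 1, 8, SFO), (5850, MIA, 6, 8, SFO), (8500, ATL, 11, 21, ATL), (8500, ATL, 11, 26, CDG), (8500, ATL, 11, 4, SEA), (8500, ATL, 11, 9, DEN), (8500, BOS, 11, 21, ATL), (8500, BOS, 11, 26, CDG), (8500, BOS, 11, 4, SEA), (8500, BOS, 11, 9, DEN), (8500, DC, 11, 21, ATL), (8500, DC, 11, 26, CDG), (8500, DC, 11, 4, SEA), (8500, DC, 11, 9, DEN), (8500, DEN, 11, 21, ATL), (8500, DEN, 11, 26, CDG), (8500, DEN, 11, 4, SEA), (8500, DEN, 11, 9, DEN), (8500, NYC, 11, 21, ATL), (8500, NYC, 11, 26, CDG), (8500, NYC, 11, 4, SEA), (8500, NYC, 11, 9, DEN)}
Apply σ_{dist > 6914}; surviving tuples: {(8500, ATL, 11, 21, ATL), (8500, ATL, 11, 26, CDG), (8500, ATL, 11, 4, SEA), (8500, ATL, 11, 9, DEN), (8500, BOS, 11, 21, ATL), (8500, BOS, 11, 26, CDG), (8500, BOS, 11, 4, SEA), (8500, BOS, 11, 9, DEN), (8500, DC, 11, 21, ATL), (8500, DC, 11, 26, CDG), (8500, DC, 11, 4, SEA), (8500, DC, 11, 9, DEN), (8500, DEN, 11, 21, ATL), (8500, DEN, 11, 26, CDG), (8500, DEN, 11, 4, SEA), (8500, DEN, 11, 9, DEN), (8500, NYC, 11, 21, ATL), (8500, NYC, 11, 26, CDG), (8500, NYC, 11, 4, SEA), (8500, NYC, 11, 9, DEN)}
Projecting to city, dist (15 duplicate(s) eliminated): {(ATL, 8500), (BOS, 8500), (DC, 8500), (DEN, 8500), (NYC, 8500)}

{(ATL, 8500), (BOS, 8500), (DC, 8500), (DEN, 8500), (NYC, 8500)}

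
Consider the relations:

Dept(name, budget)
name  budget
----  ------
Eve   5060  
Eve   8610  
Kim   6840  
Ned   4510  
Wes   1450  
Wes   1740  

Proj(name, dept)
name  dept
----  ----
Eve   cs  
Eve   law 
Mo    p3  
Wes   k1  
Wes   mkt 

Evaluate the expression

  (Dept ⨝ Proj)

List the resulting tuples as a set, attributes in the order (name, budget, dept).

{(Eve, 5060, cs), (Eve, 5060, law), (Eve, 8610, cs), (Eve, 8610, law), (Wes, 1450, k1), (Wes, 1450, mkt), (Wes, 1740, k1), (Wes, 1740, mkt)}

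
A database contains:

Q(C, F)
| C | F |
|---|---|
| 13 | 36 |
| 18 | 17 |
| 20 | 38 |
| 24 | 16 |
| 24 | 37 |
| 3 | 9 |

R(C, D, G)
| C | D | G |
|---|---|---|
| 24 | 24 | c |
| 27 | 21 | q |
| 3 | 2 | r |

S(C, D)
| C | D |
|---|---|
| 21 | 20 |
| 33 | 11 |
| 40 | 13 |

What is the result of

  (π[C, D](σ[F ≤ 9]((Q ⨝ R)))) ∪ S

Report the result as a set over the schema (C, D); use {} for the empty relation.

Natural join on C: {(24, 16, 24, c), (24, 37, 24, c), (3, 9, 2, r)}
Apply σ_{F ≤ 9}; surviving tuples: {(3, 9, 2, r)}
π_{C, D} gives {(3, 2)}.
Set union of the two operands is {(21, 20), (3, 2), (33, 11), (40, 13)}.

{(21, 20), (3, 2), (33, 11), (40, 13)}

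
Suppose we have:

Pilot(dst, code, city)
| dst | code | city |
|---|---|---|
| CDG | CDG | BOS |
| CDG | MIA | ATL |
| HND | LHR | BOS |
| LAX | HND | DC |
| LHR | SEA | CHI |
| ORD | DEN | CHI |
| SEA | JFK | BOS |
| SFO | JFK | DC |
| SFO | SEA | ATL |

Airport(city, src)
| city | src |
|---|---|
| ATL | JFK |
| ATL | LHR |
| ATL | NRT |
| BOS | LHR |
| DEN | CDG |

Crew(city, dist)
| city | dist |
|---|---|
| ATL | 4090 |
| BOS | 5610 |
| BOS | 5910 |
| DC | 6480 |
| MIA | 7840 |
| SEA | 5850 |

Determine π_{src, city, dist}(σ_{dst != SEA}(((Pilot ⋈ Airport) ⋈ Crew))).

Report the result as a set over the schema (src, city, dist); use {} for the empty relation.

{(JFK, ATL, 4090), (LHR, ATL, 4090), (LHR, BOS, 5610), (LHR, BOS, 5910), (NRT, ATL, 4090)}

Joining Pilot and Airport on city yields {(CDG, CDG, BOS, LHR), (CDG, MIA, ATL, JFK), (CDG, MIA, ATL, LHR), (CDG, MIA, ATL, NRT), (HND, LHR, BOS, LHR), (SEA, JFK, BOS, LHR), (SFO, SEA, ATL, JFK), (SFO, SEA, ATL, LHR), (SFO, SEA, ATL, NRT)}.
Joining (Pilot ⋈ Airport) and Crew on city yields {(CDG, CDG, BOS, LHR, 5610), (CDG, CDG, BOS, LHR, 5910), (CDG, MIA, ATL, JFK, 4090), (CDG, MIA, ATL, LHR, 4090), (CDG, MIA, ATL, NRT, 4090), (HND, LHR, BOS, LHR, 5610), (HND, LHR, BOS, LHR, 5910), (SEA, JFK, BOS, LHR, 5610), (SEA, JFK, BOS, LHR, 5910), (SFO, SEA, ATL, JFK, 4090), (SFO, SEA, ATL, LHR, 4090), (SFO, SEA, ATL, NRT, 4090)}.
Selection dst != SEA: {(CDG, CDG, BOS, LHR, 5610), (CDG, CDG, BOS, LHR, 5910), (CDG, MIA, ATL, JFK, 4090), (CDG, MIA, ATL, LHR, 4090), (CDG, MIA, ATL, NRT, 4090), (HND, LHR, BOS, LHR, 5610), (HND, LHR, BOS, LHR, 5910), (SFO, SEA, ATL, JFK, 4090), (SFO, SEA, ATL, LHR, 4090), (SFO, SEA, ATL, NRT, 4090)}
Projecting to src, city, dist (5 duplicate(s) eliminated): {(JFK, ATL, 4090), (LHR, ATL, 4090), (LHR, BOS, 5610), (LHR, BOS, 5910), (NRT, ATL, 4090)}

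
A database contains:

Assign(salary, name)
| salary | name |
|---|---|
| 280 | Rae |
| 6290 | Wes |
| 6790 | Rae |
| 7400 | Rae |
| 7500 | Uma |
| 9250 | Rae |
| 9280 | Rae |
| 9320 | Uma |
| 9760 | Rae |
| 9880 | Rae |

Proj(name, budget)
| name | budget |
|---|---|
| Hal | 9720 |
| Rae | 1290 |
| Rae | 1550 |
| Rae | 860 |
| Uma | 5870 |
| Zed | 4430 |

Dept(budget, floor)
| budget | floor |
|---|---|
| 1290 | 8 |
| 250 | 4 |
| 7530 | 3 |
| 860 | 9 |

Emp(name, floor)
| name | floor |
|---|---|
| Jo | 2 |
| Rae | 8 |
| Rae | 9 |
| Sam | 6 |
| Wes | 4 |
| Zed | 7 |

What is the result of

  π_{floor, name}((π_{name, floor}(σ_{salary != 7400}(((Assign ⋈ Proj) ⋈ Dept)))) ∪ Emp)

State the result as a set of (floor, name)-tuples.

{(2, Jo), (4, Wes), (6, Sam), (7, Zed), (8, Rae), (9, Rae)}

Natural join on name: {(280, Rae, 1290), (280, Rae, 1550), (280, Rae, 860), (6790, Rae, 1290), (6790, Rae, 1550), (6790, Rae, 860), (7400, Rae, 1290), (7400, Rae, 1550), (7400, Rae, 860), (7500, Uma, 5870), (9250, Rae, 1290), (9250, Rae, 1550), (9250, Rae, 860), (9280, Rae, 1290), (9280, Rae, 1550), (9280, Rae, 860), (9320, Uma, 5870), (9760, Rae, 1290), (9760, Rae, 1550), (9760, Rae, 860), (9880, Rae, 1290), (9880, Rae, 1550), (9880, Rae, 860)}
Natural join on budget: {(280, Rae, 1290, 8), (280, Rae, 860, 9), (6790, Rae, 1290, 8), (6790, Rae, 860, 9), (7400, Rae, 1290, 8), (7400, Rae, 860, 9), (9250, Rae, 1290, 8), (9250, Rae, 860, 9), (9280, Rae, 1290, 8), (9280, Rae, 860, 9), (9760, Rae, 1290, 8), (9760, Rae, 860, 9), (9880, Rae, 1290, 8), (9880, Rae, 860, 9)}
Filtering on salary != 7400 leaves {(280, Rae, 1290, 8), (280, Rae, 860, 9), (6790, Rae, 1290, 8), (6790, Rae, 860, 9), (9250, Rae, 1290, 8), (9250, Rae, 860, 9), (9280, Rae, 1290, 8), (9280, Rae, 860, 9), (9760, Rae, 1290, 8), (9760, Rae, 860, 9), (9880, Rae, 1290, 8), (9880, Rae, 860, 9)}.
Projecting to name, floor (10 duplicate(s) eliminated): {(Rae, 8), (Rae, 9)}
Union: {(Rae, 8), (Rae, 9)} with {(Jo, 2), (Rae, 8), (Rae, 9), (Sam, 6), (Wes, 4), (Zed, 7)} → {(Jo, 2), (Rae, 8), (Rae, 9), (Sam, 6), (Wes, 4), (Zed, 7)}
Projecting to floor, name: {(2, Jo), (4, Wes), (6, Sam), (7, Zed), (8, Rae), (9, Rae)}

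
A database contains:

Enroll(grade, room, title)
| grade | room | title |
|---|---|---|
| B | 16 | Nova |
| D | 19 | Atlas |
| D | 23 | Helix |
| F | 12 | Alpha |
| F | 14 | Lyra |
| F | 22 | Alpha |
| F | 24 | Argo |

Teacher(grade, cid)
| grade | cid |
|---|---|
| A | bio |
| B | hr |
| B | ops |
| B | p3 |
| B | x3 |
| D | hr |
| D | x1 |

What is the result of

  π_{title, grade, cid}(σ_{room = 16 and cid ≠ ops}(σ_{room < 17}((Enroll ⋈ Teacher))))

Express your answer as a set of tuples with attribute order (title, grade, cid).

{(Nova, B, hr), (Nova, B, p3), (Nova, B, x3)}

Joining Enroll and Teacher on grade yields {(B, 16, Nova, hr), (B, 16, Nova, ops), (B, 16, Nova, p3), (B, 16, Nova, x3), (D, 19, Atlas, hr), (D, 19, Atlas, x1), (D, 23, Helix, hr), (D, 23, Helix, x1)}.
σ[room < 17]: keep tuples satisfying room < 17 → {(B, 16, Nova, hr), (B, 16, Nova, ops), (B, 16, Nova, p3), (B, 16, Nova, x3)}
σ[room = 16 and cid ≠ ops]: keep tuples satisfying room = 16 and cid ≠ ops → {(B, 16, Nova, hr), (B, 16, Nova, p3), (B, 16, Nova, x3)}
π[title, grade, cid]: project onto (title, grade, cid) → {(Nova, B, hr), (Nova, B, p3), (Nova, B, x3)}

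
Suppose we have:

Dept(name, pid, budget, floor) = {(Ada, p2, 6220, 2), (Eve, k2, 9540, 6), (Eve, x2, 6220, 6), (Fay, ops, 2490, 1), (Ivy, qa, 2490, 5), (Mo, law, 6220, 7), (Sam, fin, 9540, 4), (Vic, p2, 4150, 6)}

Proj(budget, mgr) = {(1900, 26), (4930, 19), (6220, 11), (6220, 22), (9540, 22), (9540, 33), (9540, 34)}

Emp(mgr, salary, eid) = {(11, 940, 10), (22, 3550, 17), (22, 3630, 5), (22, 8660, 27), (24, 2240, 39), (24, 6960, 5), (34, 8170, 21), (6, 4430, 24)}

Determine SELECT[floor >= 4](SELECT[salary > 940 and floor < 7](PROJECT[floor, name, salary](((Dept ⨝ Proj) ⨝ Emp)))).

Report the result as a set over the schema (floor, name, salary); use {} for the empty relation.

{(4, Sam, 3550), (4, Sam, 3630), (4, Sam, 8170), (4, Sam, 8660), (6, Eve, 3550), (6, Eve, 3630), (6, Eve, 8170), (6, Eve, 8660)}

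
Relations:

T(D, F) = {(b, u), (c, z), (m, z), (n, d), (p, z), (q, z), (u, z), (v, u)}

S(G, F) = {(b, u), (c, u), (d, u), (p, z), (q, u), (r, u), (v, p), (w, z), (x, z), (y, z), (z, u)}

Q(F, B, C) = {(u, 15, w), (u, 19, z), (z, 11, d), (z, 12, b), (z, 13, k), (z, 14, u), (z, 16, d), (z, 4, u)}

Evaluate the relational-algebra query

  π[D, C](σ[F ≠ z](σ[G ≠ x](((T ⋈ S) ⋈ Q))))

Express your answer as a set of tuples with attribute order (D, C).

{(b, w), (b, z), (v, w), (v, z)}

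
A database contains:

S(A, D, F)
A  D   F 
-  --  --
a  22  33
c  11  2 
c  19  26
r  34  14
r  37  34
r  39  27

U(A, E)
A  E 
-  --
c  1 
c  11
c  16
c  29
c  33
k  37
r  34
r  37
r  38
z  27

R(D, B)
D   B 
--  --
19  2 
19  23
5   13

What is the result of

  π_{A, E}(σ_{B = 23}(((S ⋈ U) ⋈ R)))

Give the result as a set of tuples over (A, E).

{(c, 1), (c, 11), (c, 16), (c, 29), (c, 33)}

S ⋈ U (natural join on A): {(c, 11, 2, 1), (c, 11, 2, 11), (c, 11, 2, 16), (c, 11, 2, 29), (c, 11, 2, 33), (c, 19, 26, 1), (c, 19, 26, 11), (c, 19, 26, 16), (c, 19, 26, 29), (c, 19, 26, 33), (r, 34, 14, 34), (r, 34, 14, 37), (r, 34, 14, 38), (r, 37, 34, 34), (r, 37, 34, 37), (r, 37, 34, 38), (r, 39, 27, 34), (r, 39, 27, 37), (r, 39, 27, 38)}
(S ⋈ U) ⋈ R (natural join on D): {(c, 19, 26, 1, 2), (c, 19, 26, 1, 23), (c, 19, 26, 11, 2), (c, 19, 26, 11, 23), (c, 19, 26, 16, 2), (c, 19, 26, 16, 23), (c, 19, 26, 29, 2), (c, 19, 26, 29, 23), (c, 19, 26, 33, 2), (c, 19, 26, 33, 23)}
Selection B = 23: {(c, 19, 26, 1, 23), (c, 19, 26, 11, 23), (c, 19, 26, 16, 23), (c, 19, 26, 29, 23), (c, 19, 26, 33, 23)}
π_{A, E} gives {(c, 1), (c, 11), (c, 16), (c, 29), (c, 33)}.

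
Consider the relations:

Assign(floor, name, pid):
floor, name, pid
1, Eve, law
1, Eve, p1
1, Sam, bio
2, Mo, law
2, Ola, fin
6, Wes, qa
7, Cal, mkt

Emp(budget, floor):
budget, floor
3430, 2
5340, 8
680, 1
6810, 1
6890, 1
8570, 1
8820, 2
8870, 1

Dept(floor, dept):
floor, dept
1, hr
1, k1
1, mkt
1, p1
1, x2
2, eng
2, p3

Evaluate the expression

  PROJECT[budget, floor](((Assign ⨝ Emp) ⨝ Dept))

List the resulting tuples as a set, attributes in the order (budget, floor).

Joining Assign and Emp on floor yields {(1, Eve, law, 680), (1, Eve, law, 6810), (1, Eve, law, 6890), (1, Eve, law, 8570), (1, Eve, law, 8870), (1, Eve, p1, 680), (1, Eve, p1, 6810), (1, Eve, p1, 6890), (1, Eve, p1, 8570), (1, Eve, p1, 8870), (1, Sam, bio, 680), (1, Sam, bio, 6810), (1, Sam, bio, 6890), (1, Sam, bio, 8570), (1, Sam, bio, 8870), (2, Mo, law, 3430), (2, Mo, law, 8820), (2, Ola, fin, 3430), (2, Ola, fin, 8820)}.
Joining (Assign ⨝ Emp) and Dept on floor yields {(1, Eve, law, 680, hr), (1, Eve, law, 680, k1), (1, Eve, law, 680, mkt), (1, Eve, law, 680, p1), (1, Eve, law, 680, x2), (1, Eve, law, 6810, hr), (1, Eve, law, 6810, k1), (1, Eve, law, 6810, mkt), (1, Eve, law, 6810, p1), (1, Eve, law, 6810, x2), (1, Eve, law, 6890, hr), (1, Eve, law, 6890, k1), (1, Eve, law, 6890, mkt), (1, Eve, law, 6890, p1), (1, Eve, law, 6890, x2), (1, Eve, law, 8570, hr), (1, Eve, law, 8570, k1), (1, Eve, law, 8570, mkt), (1, Eve, law, 8570, p1), (1, Eve, law, 8570, x2), (1, Eve, law, 8870, hr), (1, Eve, law, 8870, k1), (1, Eve, law, 8870, mkt), (1, Eve, law, 8870, p1), (1, Eve, law, 8870, x2), (1, Eve, p1, 680, hr), (1, Eve, p1, 680, k1), (1, Eve, p1, 680, mkt), (1, Eve, p1, 680, p1), (1, Eve, p1, 680, x2), (1, Eve, p1, 6810, hr), (1, Eve, p1, 6810, k1), (1, Eve, p1, 6810, mkt), (1, Eve, p1, 6810, p1), (1, Eve, p1, 6810, x2), (1, Eve, p1, 6890, hr), (1, Eve, p1, 6890, k1), (1, Eve, p1, 6890, mkt), (1, Eve, p1, 6890, p1), (1, Eve, p1, 6890, x2), (1, Eve, p1, 8570, hr), (1, Eve, p1, 8570, k1), (1, Eve, p1, 8570, mkt), (1, Eve, p1, 8570, p1), (1, Eve, p1, 8570, x2), (1, Eve, p1, 8870, hr), (1, Eve, p1, 8870, k1), (1, Eve, p1, 8870, mkt), (1, Eve, p1, 8870, p1), (1, Eve, p1, 8870, x2), (1, Sam, bio, 680, hr), (1, Sam, bio, 680, k1), (1, Sam, bio, 680, mkt), (1, Sam, bio, 680, p1), (1, Sam, bio, 680, x2), (1, Sam, bio, 6810, hr), (1, Sam, bio, 6810, k1), (1, Sam, bio, 6810, mkt), (1, Sam, bio, 6810, p1), (1, Sam, bio, 6810, x2), (1, Sam, bio, 6890, hr), (1, Sam, bio, 6890, k1), (1, Sam, bio, 6890, mkt), (1, Sam, bio, 6890, p1), (1, Sam, bio, 6890, x2), (1, Sam, bio, 8570, hr), (1, Sam, bio, 8570, k1), (1, Sam, bio, 8570, mkt), (1, Sam, bio, 8570, p1), (1, Sam, bio, 8570, x2), (1, Sam, bio, 8870, hr), (1, Sam, bio, 8870, k1), (1, Sam, bio, 8870, mkt), (1, Sam, bio, 8870, p1), (1, Sam, bio, 8870, x2), (2, Mo, law, 3430, eng), (2, Mo, law, 3430, p3), (2, Mo, law, 8820, eng), (2, Mo, law, 8820, p3), (2, Ola, fin, 3430, eng), (2, Ola, fin, 3430, p3), (2, Ola, fin, 8820, eng), (2, Ola, fin, 8820, p3)}.
π_{budget, floor} gives {(3430, 2), (680, 1), (6810, 1), (6890, 1), (8570, 1), (8820, 2), (8870, 1)} (76 duplicate(s) eliminated).

{(3430, 2), (680, 1), (6810, 1), (6890, 1), (8570, 1), (8820, 2), (8870, 1)}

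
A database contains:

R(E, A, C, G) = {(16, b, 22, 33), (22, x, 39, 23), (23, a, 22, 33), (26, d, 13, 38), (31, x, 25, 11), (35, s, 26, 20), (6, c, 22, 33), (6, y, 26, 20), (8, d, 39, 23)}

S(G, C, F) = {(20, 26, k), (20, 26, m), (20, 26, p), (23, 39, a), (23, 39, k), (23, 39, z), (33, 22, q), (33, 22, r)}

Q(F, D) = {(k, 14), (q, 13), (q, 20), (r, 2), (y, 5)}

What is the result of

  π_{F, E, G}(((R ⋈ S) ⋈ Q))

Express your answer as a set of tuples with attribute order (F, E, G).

{(k, 22, 23), (k, 35, 20), (k, 6, 20), (k, 8, 23), (q, 16, 33), (q, 23, 33), (q, 6, 33), (r, 16, 33), (r, 23, 33), (r, 6, 33)}

Natural join on C, G: {(16, b, 22, 33, q), (16, b, 22, 33, r), (22, x, 39, 23, a), (22, x, 39, 23, k), (22, x, 39, 23, z), (23, a, 22, 33, q), (23, a, 22, 33, r), (35, s, 26, 20, k), (35, s, 26, 20, m), (35, s, 26, 20, p), (6, c, 22, 33, q), (6, c, 22, 33, r), (6, y, 26, 20, k), (6, y, 26, 20, m), (6, y, 26, 20, p), (8, d, 39, 23, a), (8, d, 39, 23, k), (8, d, 39, 23, z)}
Natural join on F: {(16, b, 22, 33, q, 13), (16, b, 22, 33, q, 20), (16, b, 22, 33, r, 2), (22, x, 39, 23, k, 14), (23, a, 22, 33, q, 13), (23, a, 22, 33, q, 20), (23, a, 22, 33, r, 2), (35, s, 26, 20, k, 14), (6, c, 22, 33, q, 13), (6, c, 22, 33, q, 20), (6, c, 22, 33, r, 2), (6, y, 26, 20, k, 14), (8, d, 39, 23, k, 14)}
π[F, E, G]: project onto (F, E, G) (3 duplicate(s) eliminated) → {(k, 22, 23), (k, 35, 20), (k, 6, 20), (k, 8, 23), (q, 16, 33), (q, 23, 33), (q, 6, 33), (r, 16, 33), (r, 23, 33), (r, 6, 33)}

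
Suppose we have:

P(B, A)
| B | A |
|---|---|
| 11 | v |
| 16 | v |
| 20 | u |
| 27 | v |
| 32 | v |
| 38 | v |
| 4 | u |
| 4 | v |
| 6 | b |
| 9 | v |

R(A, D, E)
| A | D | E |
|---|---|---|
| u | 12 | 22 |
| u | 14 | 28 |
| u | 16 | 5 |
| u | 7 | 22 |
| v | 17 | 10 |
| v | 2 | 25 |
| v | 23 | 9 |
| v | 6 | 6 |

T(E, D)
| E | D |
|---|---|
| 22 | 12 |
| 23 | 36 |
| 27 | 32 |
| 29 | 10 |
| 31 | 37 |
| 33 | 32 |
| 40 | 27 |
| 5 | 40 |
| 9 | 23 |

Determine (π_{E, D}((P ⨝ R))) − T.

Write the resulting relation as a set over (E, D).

{(10, 17), (22, 7), (25, 2), (28, 14), (5, 16), (6, 6)}

P ⋈ R (natural join on A): {(11, v, 17, 10), (11, v, 2, 25), (11, v, 23, 9), (11, v, 6, 6), (16, v, 17, 10), (16, v, 2, 25), (16, v, 23, 9), (16, v, 6, 6), (20, u, 12, 22), (20, u, 14, 28), (20, u, 16, 5), (20, u, 7, 22), (27, v, 17, 10), (27, v, 2, 25), (27, v, 23, 9), (27, v, 6, 6), (32, v, 17, 10), (32, v, 2, 25), (32, v, 23, 9), (32, v, 6, 6), (38, v, 17, 10), (38, v, 2, 25), (38, v, 23, 9), (38, v, 6, 6), (4, u, 12, 22), (4, u, 14, 28), (4, u, 16, 5), (4, u, 7, 22), (4, v, 17, 10), (4, v, 2, 25), (4, v, 23, 9), (4, v, 6, 6), (9, v, 17, 10), (9, v, 2, 25), (9, v, 23, 9), (9, v, 6, 6)}
Keep only column(s) E, D (28 duplicate(s) eliminated): {(10, 17), (22, 12), (22, 7), (25, 2), (28, 14), (5, 16), (6, 6), (9, 23)}
Difference: {(10, 17), (22, 12), (22, 7), (25, 2), (28, 14), (5, 16), (6, 6), (9, 23)} with {(22, 12), (23, 36), (27, 32), (29, 10), (31, 37), (33, 32), (40, 27), (5, 40), (9, 23)} → {(10, 17), (22, 7), (25, 2), (28, 14), (5, 16), (6, 6)}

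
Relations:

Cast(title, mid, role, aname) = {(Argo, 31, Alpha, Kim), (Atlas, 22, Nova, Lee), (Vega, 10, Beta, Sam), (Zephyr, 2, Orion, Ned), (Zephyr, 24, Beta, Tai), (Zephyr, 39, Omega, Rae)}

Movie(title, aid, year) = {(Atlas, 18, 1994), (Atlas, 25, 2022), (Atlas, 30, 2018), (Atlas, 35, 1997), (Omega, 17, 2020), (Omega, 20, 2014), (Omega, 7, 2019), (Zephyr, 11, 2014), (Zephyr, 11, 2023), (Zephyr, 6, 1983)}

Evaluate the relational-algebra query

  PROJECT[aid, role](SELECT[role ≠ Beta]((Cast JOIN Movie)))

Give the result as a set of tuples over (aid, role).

Cast ⋈ Movie (natural join on title): {(Atlas, 22, Nova, Lee, 18, 1994), (Atlas, 22, Nova, Lee, 25, 2022), (Atlas, 22, Nova, Lee, 30, 2018), (Atlas, 22, Nova, Lee, 35, 1997), (Zephyr, 2, Orion, Ned, 11, 2014), (Zephyr, 2, Orion, Ned, 11, 2023), (Zephyr, 2, Orion, Ned, 6, 1983), (Zephyr, 24, Beta, Tai, 11, 2014), (Zephyr, 24, Beta, Tai, 11, 2023), (Zephyr, 24, Beta, Tai, 6, 1983), (Zephyr, 39, Omega, Rae, 11, 2014), (Zephyr, 39, Omega, Rae, 11, 2023), (Zephyr, 39, Omega, Rae, 6, 1983)}
Filtering on role ≠ Beta leaves {(Atlas, 22, Nova, Lee, 18, 1994), (Atlas, 22, Nova, Lee, 25, 2022), (Atlas, 22, Nova, Lee, 30, 2018), (Atlas, 22, Nova, Lee, 35, 1997), (Zephyr, 2, Orion, Ned, 11, 2014), (Zephyr, 2, Orion, Ned, 11, 2023), (Zephyr, 2, Orion, Ned, 6, 1983), (Zephyr, 39, Omega, Rae, 11, 2014), (Zephyr, 39, Omega, Rae, 11, 2023), (Zephyr, 39, Omega, Rae, 6, 1983)}.
π[aid, role]: project onto (aid, role) (2 duplicate(s) eliminated) → {(11, Omega), (11, Orion), (18, Nova), (25, Nova), (30, Nova), (35, Nova), (6, Omega), (6, Orion)}

{(11, Omega), (11, Orion), (18, Nova), (25, Nova), (30, Nova), (35, Nova), (6, Omega), (6, Orion)}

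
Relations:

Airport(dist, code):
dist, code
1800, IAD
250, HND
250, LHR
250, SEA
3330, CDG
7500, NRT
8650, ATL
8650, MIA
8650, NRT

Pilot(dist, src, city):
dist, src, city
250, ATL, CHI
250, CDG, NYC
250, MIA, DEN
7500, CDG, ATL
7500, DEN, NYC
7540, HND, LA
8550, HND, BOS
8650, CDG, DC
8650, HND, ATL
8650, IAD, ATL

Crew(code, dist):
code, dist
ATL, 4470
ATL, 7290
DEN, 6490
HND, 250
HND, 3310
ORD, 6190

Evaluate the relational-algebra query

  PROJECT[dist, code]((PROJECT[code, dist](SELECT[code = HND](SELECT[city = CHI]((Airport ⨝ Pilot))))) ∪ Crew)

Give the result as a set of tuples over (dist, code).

Joining Airport and Pilot on dist yields {(250, HND, ATL, CHI), (250, HND, CDG, NYC), (250, HND, MIA, DEN), (250, LHR, ATL, CHI), (250, LHR, CDG, NYC), (250, LHR, MIA, DEN), (250, SEA, ATL, CHI), (250, SEA, CDG, NYC), (250, SEA, MIA, DEN), (7500, NRT, CDG, ATL), (7500, NRT, DEN, NYC), (8650, ATL, CDG, DC), (8650, ATL, HND, ATL), (8650, ATL, IAD, ATL), (8650, MIA, CDG, DC), (8650, MIA, HND, ATL), (8650, MIA, IAD, ATL), (8650, NRT, CDG, DC), (8650, NRT, HND, ATL), (8650, NRT, IAD, ATL)}.
Apply σ_{city = CHI}; surviving tuples: {(250, HND, ATL, CHI), (250, LHR, ATL, CHI), (250, SEA, ATL, CHI)}
Apply σ_{code = HND}; surviving tuples: {(250, HND, ATL, CHI)}
Keep only column(s) code, dist: {(HND, 250)}
Union: {(HND, 250)} with {(ATL, 4470), (ATL, 7290), (DEN, 6490), (HND, 250), (HND, 3310), (ORD, 6190)} → {(ATL, 4470), (ATL, 7290), (DEN, 6490), (HND, 250), (HND, 3310), (ORD, 6190)}
Keep only column(s) dist, code: {(250, HND), (3310, HND), (4470, ATL), (6190, ORD), (6490, DEN), (7290, ATL)}

{(250, HND), (3310, HND), (4470, ATL), (6190, ORD), (6490, DEN), (7290, ATL)}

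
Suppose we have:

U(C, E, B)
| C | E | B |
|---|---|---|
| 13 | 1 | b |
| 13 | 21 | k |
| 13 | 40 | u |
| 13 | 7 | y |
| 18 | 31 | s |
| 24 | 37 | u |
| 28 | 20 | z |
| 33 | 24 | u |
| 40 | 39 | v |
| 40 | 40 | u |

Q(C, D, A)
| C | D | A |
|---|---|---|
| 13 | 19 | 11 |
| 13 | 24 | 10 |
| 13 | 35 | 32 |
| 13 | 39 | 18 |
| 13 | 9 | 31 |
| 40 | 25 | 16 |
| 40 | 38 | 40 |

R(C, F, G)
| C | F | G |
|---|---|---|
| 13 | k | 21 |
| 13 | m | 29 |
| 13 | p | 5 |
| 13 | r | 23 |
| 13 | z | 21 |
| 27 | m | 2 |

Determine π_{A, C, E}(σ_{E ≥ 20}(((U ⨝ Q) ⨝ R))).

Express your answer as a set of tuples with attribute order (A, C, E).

{(10, 13, 21), (10, 13, 40), (11, 13, 21), (11, 13, 40), (18, 13, 21), (18, 13, 40), (31, 13, 21), (31, 13, 40), (32, 13, 21), (32, 13, 40)}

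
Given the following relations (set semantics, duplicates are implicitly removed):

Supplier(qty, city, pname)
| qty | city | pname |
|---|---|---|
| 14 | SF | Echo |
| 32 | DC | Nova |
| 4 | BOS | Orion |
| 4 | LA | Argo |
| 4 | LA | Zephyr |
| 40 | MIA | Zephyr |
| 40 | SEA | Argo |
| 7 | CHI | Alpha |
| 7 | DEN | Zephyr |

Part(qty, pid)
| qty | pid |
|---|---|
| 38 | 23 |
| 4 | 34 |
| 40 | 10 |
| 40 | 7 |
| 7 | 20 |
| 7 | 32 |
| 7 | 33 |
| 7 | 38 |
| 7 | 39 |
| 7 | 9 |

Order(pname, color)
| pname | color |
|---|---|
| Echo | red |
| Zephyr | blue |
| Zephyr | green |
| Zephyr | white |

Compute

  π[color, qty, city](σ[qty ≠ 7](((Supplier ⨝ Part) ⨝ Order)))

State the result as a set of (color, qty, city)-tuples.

{(blue, 4, LA), (blue, 40, MIA), (green, 4, LA), (green, 40, MIA), (white, 4, LA), (white, 40, MIA)}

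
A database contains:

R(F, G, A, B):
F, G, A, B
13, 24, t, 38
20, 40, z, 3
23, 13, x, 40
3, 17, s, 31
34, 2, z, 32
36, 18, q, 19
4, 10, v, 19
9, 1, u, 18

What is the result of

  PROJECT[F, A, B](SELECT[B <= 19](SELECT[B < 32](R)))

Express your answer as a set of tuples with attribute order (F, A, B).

Apply σ_{B < 32}; surviving tuples: {(20, 40, z, 3), (3, 17, s, 31), (36, 18, q, 19), (4, 10, v, 19), (9, 1, u, 18)}
Apply σ_{B <= 19}; surviving tuples: {(20, 40, z, 3), (36, 18, q, 19), (4, 10, v, 19), (9, 1, u, 18)}
π[F, A, B]: project onto (F, A, B) → {(20, z, 3), (36, q, 19), (4, v, 19), (9, u, 18)}

{(20, z, 3), (36, q, 19), (4, v, 19), (9, u, 18)}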